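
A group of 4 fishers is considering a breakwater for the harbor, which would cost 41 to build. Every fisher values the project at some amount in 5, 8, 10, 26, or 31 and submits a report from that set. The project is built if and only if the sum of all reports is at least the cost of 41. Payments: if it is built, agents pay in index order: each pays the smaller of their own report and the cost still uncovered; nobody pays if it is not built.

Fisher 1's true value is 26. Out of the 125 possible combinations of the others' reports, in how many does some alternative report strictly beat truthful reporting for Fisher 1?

Others report (5, 5, 26): truth gives 0; report 5 gives 21 > 0. Violating.
Others report (5, 5, 31): truth gives 0; report 5 gives 21 > 0. Violating.
Others report (5, 8, 26): truth gives 0; report 5 gives 21 > 0. Violating.
Others report (5, 8, 31): truth gives 0; report 5 gives 21 > 0. Violating.
Others report (5, 5, 5): truth gives 0; no alternative beats it.
Others report (5, 5, 8): truth gives 0; no alternative beats it.
(Checking all 125 profiles: 98 have a profitable deviation, 27 do not.)

98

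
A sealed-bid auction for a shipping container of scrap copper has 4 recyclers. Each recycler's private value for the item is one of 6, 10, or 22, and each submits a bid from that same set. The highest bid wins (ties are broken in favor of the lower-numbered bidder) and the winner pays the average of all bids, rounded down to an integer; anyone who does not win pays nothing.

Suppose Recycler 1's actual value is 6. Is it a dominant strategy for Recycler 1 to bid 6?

Check each profile of the others' bids and compare truth against every alternative bid.
Others bid (10, 10, 10): truth gives 0, best alternative gives -4.
Others bid (6, 10, 10): truth gives 0, best alternative gives -3.
Others bid (10, 6, 10): truth gives 0, best alternative gives -3.
Others bid (10, 10, 6): truth gives 0, best alternative gives -3.
Others bid (6, 6, 10): truth gives 0, best alternative gives -2.
Others bid (6, 10, 6): truth gives 0, best alternative gives -2.
(Remaining 21 profiles checked similarly; truth is weakly best in each.)
In every case the truthful bid is at least as good as any alternative, so it is a dominant strategy.

Yes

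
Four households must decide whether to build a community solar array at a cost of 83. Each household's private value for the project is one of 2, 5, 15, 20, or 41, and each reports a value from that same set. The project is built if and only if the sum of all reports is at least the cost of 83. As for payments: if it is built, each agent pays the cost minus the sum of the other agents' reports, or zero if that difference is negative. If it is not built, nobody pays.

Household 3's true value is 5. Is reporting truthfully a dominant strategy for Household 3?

Check each profile of the others' reports and compare truth against every alternative report.
Others report (2, 41, 41): truth gives 5, best alternative gives 5.
Others report (5, 41, 41): truth gives 5, best alternative gives 5.
Others report (15, 41, 41): truth gives 5, best alternative gives 5.
Others report (20, 41, 41): truth gives 5, best alternative gives 5.
Others report (41, 2, 41): truth gives 5, best alternative gives 5.
Others report (41, 5, 41): truth gives 5, best alternative gives 5.
(Remaining 119 profiles checked similarly; truth is weakly best in each.)
In every case the truthful report is at least as good as any alternative, so it is a dominant strategy.

Yes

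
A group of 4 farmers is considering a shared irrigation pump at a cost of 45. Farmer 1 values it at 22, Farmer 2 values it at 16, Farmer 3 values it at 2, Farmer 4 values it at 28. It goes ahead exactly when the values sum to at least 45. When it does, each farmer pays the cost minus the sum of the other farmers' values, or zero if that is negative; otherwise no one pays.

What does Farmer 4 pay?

5

Total value 68 ≥ cost 45, so the project is built.
The other farmers' values sum to 40.
Cost minus that sum is 45 - 40 = 5.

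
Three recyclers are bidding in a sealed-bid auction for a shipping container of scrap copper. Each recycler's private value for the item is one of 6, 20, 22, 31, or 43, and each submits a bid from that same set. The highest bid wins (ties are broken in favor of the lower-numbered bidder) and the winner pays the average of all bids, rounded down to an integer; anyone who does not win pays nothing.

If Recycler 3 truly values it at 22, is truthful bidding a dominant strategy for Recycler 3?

Consider the case where Recycler 1 bids 6 and Recycler 2 bids 6.
Truthful bid 22: wins, pays 11, utility 22 - 11 = 11.
Bid 20 instead: wins, pays 10, utility 22 - 10 = 12.
Since 12 > 11, bidding 20 is strictly better here, so truthful bidding is not dominant.

No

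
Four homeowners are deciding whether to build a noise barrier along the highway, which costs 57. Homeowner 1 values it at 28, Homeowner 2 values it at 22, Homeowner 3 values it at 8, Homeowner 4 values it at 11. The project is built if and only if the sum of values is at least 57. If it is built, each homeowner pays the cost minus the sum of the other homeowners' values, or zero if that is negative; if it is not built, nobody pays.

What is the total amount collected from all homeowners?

Total value 69 ≥ cost 57, so it is built.
Homeowner 1: others sum to 41; max(0, 57 - 41) = 16.
Homeowner 2: others sum to 47; max(0, 57 - 47) = 10.
Homeowner 3: others sum to 61; max(0, 57 - 61) = 0.
Homeowner 4: others sum to 58; max(0, 57 - 58) = 0.
Total collected = 16 + 10 + 0 + 0 = 26.

26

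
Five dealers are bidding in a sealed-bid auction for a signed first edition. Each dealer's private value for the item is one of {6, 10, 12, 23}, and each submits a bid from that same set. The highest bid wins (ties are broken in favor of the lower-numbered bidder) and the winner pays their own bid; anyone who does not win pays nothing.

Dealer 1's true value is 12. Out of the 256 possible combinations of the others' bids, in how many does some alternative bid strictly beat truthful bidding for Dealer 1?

Others bid (6, 6, 6, 6): truth gives 0; bid 6 gives 6 > 0. Violating.
Others bid (6, 6, 6, 10): truth gives 0; bid 10 gives 2 > 0. Violating.
Others bid (6, 6, 10, 6): truth gives 0; bid 10 gives 2 > 0. Violating.
Others bid (6, 6, 10, 10): truth gives 0; bid 10 gives 2 > 0. Violating.
Others bid (6, 6, 6, 12): truth gives 0; no alternative beats it.
Others bid (6, 6, 6, 23): truth gives 0; no alternative beats it.
(Checking all 256 profiles: 16 have a profitable deviation, 240 do not.)

16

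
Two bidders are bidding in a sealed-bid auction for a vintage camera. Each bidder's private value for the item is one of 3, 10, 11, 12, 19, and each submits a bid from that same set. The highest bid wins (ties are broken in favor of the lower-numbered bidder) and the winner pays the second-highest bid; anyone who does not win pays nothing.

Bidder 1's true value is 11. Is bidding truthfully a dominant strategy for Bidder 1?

Check each profile of the others' bids and compare truth against every alternative bid.
Others bid (3): truth gives 8, best alternative gives 8.
Others bid (10): truth gives 1, best alternative gives 1.
Others bid (11): truth gives 0, best alternative gives 0.
Others bid (12): truth gives 0, best alternative gives 0.
Others bid (19): truth gives 0, best alternative gives 0.
In every case the truthful bid is at least as good as any alternative, so it is a dominant strategy.

Yes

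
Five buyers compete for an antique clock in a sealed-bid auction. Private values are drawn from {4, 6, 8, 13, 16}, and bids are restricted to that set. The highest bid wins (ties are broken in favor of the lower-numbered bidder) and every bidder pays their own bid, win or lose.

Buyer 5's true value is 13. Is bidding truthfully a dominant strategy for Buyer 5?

Consider the case where Buyer 1 bids 4, Buyer 2 bids 4, Buyer 3 bids 4 and Buyer 4 bids 4.
Truthful bid 13: wins, pays 13, utility 13 - 13 = 0.
Bid 6 instead: wins, pays 6, utility 13 - 6 = 7.
Since 7 > 0, bidding 6 is strictly better here, so truthful bidding is not dominant.

No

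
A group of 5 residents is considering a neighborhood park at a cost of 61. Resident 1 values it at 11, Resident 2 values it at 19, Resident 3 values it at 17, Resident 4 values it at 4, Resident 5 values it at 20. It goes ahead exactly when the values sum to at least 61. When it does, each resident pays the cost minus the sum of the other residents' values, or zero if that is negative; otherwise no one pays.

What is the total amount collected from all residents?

Total value 71 ≥ cost 61, so it is built.
Resident 1: others sum to 60; max(0, 61 - 60) = 1.
Resident 2: others sum to 52; max(0, 61 - 52) = 9.
Resident 3: others sum to 54; max(0, 61 - 54) = 7.
Resident 4: others sum to 67; max(0, 61 - 67) = 0.
Resident 5: others sum to 51; max(0, 61 - 51) = 10.
Total collected = 1 + 9 + 7 + 0 + 10 = 27.

27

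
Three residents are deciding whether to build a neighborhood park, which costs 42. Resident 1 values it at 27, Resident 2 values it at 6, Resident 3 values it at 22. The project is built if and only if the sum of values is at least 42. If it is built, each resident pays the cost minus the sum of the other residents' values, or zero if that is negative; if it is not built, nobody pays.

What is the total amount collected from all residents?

23

Total value 55 ≥ cost 42, so it is built.
Resident 1: others sum to 28; max(0, 42 - 28) = 14.
Resident 2: others sum to 49; max(0, 42 - 49) = 0.
Resident 3: others sum to 33; max(0, 42 - 33) = 9.
Total collected = 14 + 0 + 9 = 23.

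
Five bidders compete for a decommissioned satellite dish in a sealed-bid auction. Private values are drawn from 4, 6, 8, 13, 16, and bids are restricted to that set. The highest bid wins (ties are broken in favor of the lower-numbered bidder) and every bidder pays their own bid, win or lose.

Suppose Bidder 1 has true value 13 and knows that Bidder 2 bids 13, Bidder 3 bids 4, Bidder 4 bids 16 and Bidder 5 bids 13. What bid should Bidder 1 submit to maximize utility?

16

Bid 4: loses but pays 4, utility -4.
Bid 6: loses but pays 6, utility -6.
Bid 8: loses but pays 8, utility -8.
Bid 13: loses but pays 13, utility -13.
Bid 16: wins, pays 16, utility 13 - 16 = -3.
The best choice is 16 with utility -3.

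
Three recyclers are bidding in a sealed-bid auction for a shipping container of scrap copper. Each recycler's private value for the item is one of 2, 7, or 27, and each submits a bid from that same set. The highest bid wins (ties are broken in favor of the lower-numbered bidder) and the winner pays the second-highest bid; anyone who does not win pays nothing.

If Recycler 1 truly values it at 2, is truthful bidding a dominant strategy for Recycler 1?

Check each profile of the others' bids and compare truth against every alternative bid.
Others bid (2, 7): truth gives 0, best alternative gives -5.
Others bid (7, 2): truth gives 0, best alternative gives -5.
Others bid (7, 7): truth gives 0, best alternative gives -5.
Others bid (2, 2): truth gives 0, best alternative gives 0.
Others bid (2, 27): truth gives 0, best alternative gives 0.
Others bid (7, 27): truth gives 0, best alternative gives 0.
(Remaining 3 profiles checked similarly; truth is weakly best in each.)
In every case the truthful bid is at least as good as any alternative, so it is a dominant strategy.

Yes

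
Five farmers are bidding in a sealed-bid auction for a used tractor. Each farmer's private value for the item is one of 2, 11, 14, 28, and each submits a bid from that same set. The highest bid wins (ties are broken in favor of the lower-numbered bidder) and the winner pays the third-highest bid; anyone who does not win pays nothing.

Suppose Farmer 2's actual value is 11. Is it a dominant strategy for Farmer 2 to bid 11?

No

Consider the case where Farmer 1 bids 2, Farmer 3 bids 2, Farmer 4 bids 2 and Farmer 5 bids 14.
Truthful bid 11: loses, pays 0, utility 0.
Bid 14 instead: wins, pays 2, utility 11 - 2 = 9.
Since 9 > 0, bidding 14 is strictly better here, so truthful bidding is not dominant.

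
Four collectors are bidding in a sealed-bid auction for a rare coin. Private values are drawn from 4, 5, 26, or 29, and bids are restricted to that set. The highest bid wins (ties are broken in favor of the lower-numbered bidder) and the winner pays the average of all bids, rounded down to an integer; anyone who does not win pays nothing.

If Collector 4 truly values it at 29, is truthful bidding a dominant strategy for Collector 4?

Consider the case where Collector 1 bids 4, Collector 2 bids 4 and Collector 3 bids 4.
Truthful bid 29: wins, pays 10, utility 29 - 10 = 19.
Bid 5 instead: wins, pays 4, utility 29 - 4 = 25.
Since 25 > 19, bidding 5 is strictly better here, so truthful bidding is not dominant.

No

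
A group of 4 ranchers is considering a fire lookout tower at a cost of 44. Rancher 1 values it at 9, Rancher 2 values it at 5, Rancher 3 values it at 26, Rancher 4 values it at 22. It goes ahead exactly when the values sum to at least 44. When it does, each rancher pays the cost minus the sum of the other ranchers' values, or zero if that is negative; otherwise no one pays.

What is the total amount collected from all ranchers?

12

Total value 62 ≥ cost 44, so it is built.
Rancher 1: others sum to 53; max(0, 44 - 53) = 0.
Rancher 2: others sum to 57; max(0, 44 - 57) = 0.
Rancher 3: others sum to 36; max(0, 44 - 36) = 8.
Rancher 4: others sum to 40; max(0, 44 - 40) = 4.
Total collected = 0 + 0 + 8 + 4 = 12.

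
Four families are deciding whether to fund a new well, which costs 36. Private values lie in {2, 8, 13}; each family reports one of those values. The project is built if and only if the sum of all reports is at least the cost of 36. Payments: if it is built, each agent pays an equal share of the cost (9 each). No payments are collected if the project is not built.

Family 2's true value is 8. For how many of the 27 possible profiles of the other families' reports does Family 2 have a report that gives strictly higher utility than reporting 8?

6

Others report (2, 13, 13): truth gives -1; report 2 gives 0 > -1. Violating.
Others report (8, 8, 13): truth gives -1; report 2 gives 0 > -1. Violating.
Others report (8, 13, 8): truth gives -1; report 2 gives 0 > -1. Violating.
Others report (13, 2, 13): truth gives -1; report 2 gives 0 > -1. Violating.
Others report (2, 2, 2): truth gives 0; no alternative beats it.
Others report (2, 2, 8): truth gives 0; no alternative beats it.
(Checking all 27 profiles: 6 have a profitable deviation, 21 do not.)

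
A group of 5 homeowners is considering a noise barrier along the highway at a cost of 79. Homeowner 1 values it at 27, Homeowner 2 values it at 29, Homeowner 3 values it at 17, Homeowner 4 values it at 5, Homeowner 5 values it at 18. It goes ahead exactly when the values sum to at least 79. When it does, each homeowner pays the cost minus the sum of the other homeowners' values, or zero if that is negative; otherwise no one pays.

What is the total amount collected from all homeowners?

23

Total value 96 ≥ cost 79, so it is built.
Homeowner 1: others sum to 69; max(0, 79 - 69) = 10.
Homeowner 2: others sum to 67; max(0, 79 - 67) = 12.
Homeowner 3: others sum to 79; max(0, 79 - 79) = 0.
Homeowner 4: others sum to 91; max(0, 79 - 91) = 0.
Homeowner 5: others sum to 78; max(0, 79 - 78) = 1.
Total collected = 10 + 12 + 0 + 0 + 1 = 23.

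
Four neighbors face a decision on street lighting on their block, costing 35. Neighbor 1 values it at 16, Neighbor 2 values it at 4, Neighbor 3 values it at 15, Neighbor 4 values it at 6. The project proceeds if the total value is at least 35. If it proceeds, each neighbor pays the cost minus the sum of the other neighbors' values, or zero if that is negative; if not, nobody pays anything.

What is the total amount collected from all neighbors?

Total value 41 ≥ cost 35, so it is built.
Neighbor 1: others sum to 25; max(0, 35 - 25) = 10.
Neighbor 2: others sum to 37; max(0, 35 - 37) = 0.
Neighbor 3: others sum to 26; max(0, 35 - 26) = 9.
Neighbor 4: others sum to 35; max(0, 35 - 35) = 0.
Total collected = 10 + 0 + 9 + 0 = 19.

19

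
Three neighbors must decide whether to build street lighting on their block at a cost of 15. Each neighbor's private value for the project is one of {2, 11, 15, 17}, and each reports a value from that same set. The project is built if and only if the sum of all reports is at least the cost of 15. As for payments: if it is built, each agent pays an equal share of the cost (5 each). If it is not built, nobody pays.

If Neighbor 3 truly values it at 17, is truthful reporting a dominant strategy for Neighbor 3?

Yes

Check each profile of the others' reports and compare truth against every alternative report.
Others report (2, 2): truth gives 12, best alternative gives 12.
Others report (2, 11): truth gives 12, best alternative gives 12.
Others report (2, 15): truth gives 12, best alternative gives 12.
Others report (2, 17): truth gives 12, best alternative gives 12.
Others report (11, 2): truth gives 12, best alternative gives 12.
Others report (11, 11): truth gives 12, best alternative gives 12.
(Remaining 10 profiles checked similarly; truth is weakly best in each.)
In every case the truthful report is at least as good as any alternative, so it is a dominant strategy.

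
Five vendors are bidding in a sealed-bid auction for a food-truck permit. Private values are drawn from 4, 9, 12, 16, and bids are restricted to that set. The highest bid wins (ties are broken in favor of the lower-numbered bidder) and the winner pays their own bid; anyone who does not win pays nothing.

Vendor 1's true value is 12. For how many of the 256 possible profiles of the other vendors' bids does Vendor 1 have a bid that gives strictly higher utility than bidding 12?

16

Others bid (4, 4, 4, 4): truth gives 0; bid 4 gives 8 > 0. Violating.
Others bid (4, 4, 4, 9): truth gives 0; bid 9 gives 3 > 0. Violating.
Others bid (4, 4, 9, 4): truth gives 0; bid 9 gives 3 > 0. Violating.
Others bid (4, 4, 9, 9): truth gives 0; bid 9 gives 3 > 0. Violating.
Others bid (4, 4, 4, 12): truth gives 0; no alternative beats it.
Others bid (4, 4, 4, 16): truth gives 0; no alternative beats it.
(Checking all 256 profiles: 16 have a profitable deviation, 240 do not.)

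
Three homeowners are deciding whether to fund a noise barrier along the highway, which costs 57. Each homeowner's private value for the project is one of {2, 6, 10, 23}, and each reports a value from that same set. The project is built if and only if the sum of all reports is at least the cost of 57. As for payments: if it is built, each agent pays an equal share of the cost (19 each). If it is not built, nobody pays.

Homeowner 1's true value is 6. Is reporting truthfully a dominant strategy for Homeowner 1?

Yes

Check each profile of the others' reports and compare truth against every alternative report.
Others report (2, 2): truth gives 0, best alternative gives 0.
Others report (2, 6): truth gives 0, best alternative gives 0.
Others report (2, 10): truth gives 0, best alternative gives 0.
Others report (2, 23): truth gives 0, best alternative gives 0.
Others report (6, 2): truth gives 0, best alternative gives 0.
Others report (6, 6): truth gives 0, best alternative gives 0.
(Remaining 10 profiles checked similarly; truth is weakly best in each.)
In every case the truthful report is at least as good as any alternative, so it is a dominant strategy.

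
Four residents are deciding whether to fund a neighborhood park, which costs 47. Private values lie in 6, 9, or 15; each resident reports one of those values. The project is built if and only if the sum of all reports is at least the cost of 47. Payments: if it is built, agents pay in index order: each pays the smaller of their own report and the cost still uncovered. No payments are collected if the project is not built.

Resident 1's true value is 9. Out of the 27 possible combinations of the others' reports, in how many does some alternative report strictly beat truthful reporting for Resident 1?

1

Others report (15, 15, 15): truth gives 0; report 6 gives 3 > 0. Violating.
Others report (6, 6, 6): truth gives 0; no alternative beats it.
Others report (6, 6, 9): truth gives 0; no alternative beats it.
(Checking all 27 profiles: 1 has a profitable deviation, 26 do not.)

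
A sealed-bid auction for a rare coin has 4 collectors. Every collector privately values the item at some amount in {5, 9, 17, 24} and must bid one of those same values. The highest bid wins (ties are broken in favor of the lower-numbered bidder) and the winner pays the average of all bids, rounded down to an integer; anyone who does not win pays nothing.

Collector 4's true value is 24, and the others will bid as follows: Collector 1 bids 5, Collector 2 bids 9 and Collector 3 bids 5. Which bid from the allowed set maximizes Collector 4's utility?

17

Bid 5: loses, pays 0, utility 0.
Bid 9: loses, pays 0, utility 0.
Bid 17: wins, pays 9, utility 24 - 9 = 15.
Bid 24: wins, pays 10, utility 24 - 10 = 14.
The best choice is 17 with utility 15.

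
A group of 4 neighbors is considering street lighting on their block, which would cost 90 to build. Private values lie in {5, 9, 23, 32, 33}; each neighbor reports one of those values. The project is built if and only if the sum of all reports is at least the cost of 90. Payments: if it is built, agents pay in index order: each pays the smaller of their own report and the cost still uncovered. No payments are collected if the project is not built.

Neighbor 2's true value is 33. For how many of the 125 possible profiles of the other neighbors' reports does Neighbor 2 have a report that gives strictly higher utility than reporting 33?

Others report (5, 23, 32): truth gives 0; report 32 gives 1 > 0. Violating.
Others report (5, 23, 33): truth gives 0; report 32 gives 1 > 0. Violating.
Others report (5, 32, 23): truth gives 0; report 32 gives 1 > 0. Violating.
Others report (5, 32, 32): truth gives 0; report 23 gives 10 > 0. Violating.
Others report (5, 5, 5): truth gives 0; no alternative beats it.
Others report (5, 5, 9): truth gives 0; no alternative beats it.
(Checking all 125 profiles: 75 have a profitable deviation, 50 do not.)

75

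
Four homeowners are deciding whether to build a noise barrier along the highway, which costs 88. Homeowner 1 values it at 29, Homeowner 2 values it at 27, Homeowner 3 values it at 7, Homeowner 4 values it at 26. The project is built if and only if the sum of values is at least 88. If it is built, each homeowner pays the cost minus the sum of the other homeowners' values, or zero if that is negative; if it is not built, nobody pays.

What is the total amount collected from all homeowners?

Total value 89 ≥ cost 88, so it is built.
Homeowner 1: others sum to 60; max(0, 88 - 60) = 28.
Homeowner 2: others sum to 62; max(0, 88 - 62) = 26.
Homeowner 3: others sum to 82; max(0, 88 - 82) = 6.
Homeowner 4: others sum to 63; max(0, 88 - 63) = 25.
Total collected = 28 + 26 + 6 + 25 = 85.

85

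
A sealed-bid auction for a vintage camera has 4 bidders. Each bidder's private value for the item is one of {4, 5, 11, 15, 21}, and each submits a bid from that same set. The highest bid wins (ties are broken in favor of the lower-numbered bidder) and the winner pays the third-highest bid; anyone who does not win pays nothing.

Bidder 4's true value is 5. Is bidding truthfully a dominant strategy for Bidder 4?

Consider the case where Bidder 1 bids 4, Bidder 2 bids 4 and Bidder 3 bids 5.
Truthful bid 5: loses, pays 0, utility 0.
Bid 11 instead: wins, pays 4, utility 5 - 4 = 1.
Since 1 > 0, bidding 11 is strictly better here, so truthful bidding is not dominant.

No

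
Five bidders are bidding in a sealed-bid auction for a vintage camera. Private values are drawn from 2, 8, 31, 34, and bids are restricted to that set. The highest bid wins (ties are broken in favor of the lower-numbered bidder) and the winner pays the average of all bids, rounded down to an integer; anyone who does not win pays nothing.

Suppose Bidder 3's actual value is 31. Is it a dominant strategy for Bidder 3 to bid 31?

No

Consider the case where Bidder 1 bids 2, Bidder 2 bids 2, Bidder 4 bids 2 and Bidder 5 bids 2.
Truthful bid 31: wins, pays 7, utility 31 - 7 = 24.
Bid 8 instead: wins, pays 3, utility 31 - 3 = 28.
Since 28 > 24, bidding 8 is strictly better here, so truthful bidding is not dominant.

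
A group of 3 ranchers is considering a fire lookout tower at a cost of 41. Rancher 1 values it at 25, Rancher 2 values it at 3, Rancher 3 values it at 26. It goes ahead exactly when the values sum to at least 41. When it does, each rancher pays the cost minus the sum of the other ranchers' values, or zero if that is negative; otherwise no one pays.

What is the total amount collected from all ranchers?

Total value 54 ≥ cost 41, so it is built.
Rancher 1: others sum to 29; max(0, 41 - 29) = 12.
Rancher 2: others sum to 51; max(0, 41 - 51) = 0.
Rancher 3: others sum to 28; max(0, 41 - 28) = 13.
Total collected = 12 + 0 + 13 = 25.

25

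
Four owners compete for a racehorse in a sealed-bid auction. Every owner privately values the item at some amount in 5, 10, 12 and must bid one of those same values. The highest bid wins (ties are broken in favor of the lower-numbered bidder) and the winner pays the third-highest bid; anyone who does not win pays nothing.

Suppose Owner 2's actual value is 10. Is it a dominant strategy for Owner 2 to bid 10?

No

Consider the case where Owner 1 bids 5, Owner 3 bids 5 and Owner 4 bids 12.
Truthful bid 10: loses, pays 0, utility 0.
Bid 12 instead: wins, pays 5, utility 10 - 5 = 5.
Since 5 > 0, bidding 12 is strictly better here, so truthful bidding is not dominant.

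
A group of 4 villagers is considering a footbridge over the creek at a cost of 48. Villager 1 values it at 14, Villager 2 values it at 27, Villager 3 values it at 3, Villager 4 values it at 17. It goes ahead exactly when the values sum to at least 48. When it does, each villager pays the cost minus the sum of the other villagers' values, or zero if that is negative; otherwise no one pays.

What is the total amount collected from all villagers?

19

Total value 61 ≥ cost 48, so it is built.
Villager 1: others sum to 47; max(0, 48 - 47) = 1.
Villager 2: others sum to 34; max(0, 48 - 34) = 14.
Villager 3: others sum to 58; max(0, 48 - 58) = 0.
Villager 4: others sum to 44; max(0, 48 - 44) = 4.
Total collected = 1 + 14 + 0 + 4 = 19.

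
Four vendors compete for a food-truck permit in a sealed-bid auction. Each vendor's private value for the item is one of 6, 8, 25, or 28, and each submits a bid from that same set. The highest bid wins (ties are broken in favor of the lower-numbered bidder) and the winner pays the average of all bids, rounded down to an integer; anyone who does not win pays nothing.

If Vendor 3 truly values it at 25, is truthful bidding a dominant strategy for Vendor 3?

Consider the case where Vendor 1 bids 6, Vendor 2 bids 6 and Vendor 4 bids 6.
Truthful bid 25: wins, pays 10, utility 25 - 10 = 15.
Bid 8 instead: wins, pays 6, utility 25 - 6 = 19.
Since 19 > 15, bidding 8 is strictly better here, so truthful bidding is not dominant.

No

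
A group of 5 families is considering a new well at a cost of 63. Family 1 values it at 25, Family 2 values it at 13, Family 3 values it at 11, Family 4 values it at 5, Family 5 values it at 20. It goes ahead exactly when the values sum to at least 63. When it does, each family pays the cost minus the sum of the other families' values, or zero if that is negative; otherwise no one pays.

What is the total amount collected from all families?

Total value 74 ≥ cost 63, so it is built.
Family 1: others sum to 49; max(0, 63 - 49) = 14.
Family 2: others sum to 61; max(0, 63 - 61) = 2.
Family 3: others sum to 63; max(0, 63 - 63) = 0.
Family 4: others sum to 69; max(0, 63 - 69) = 0.
Family 5: others sum to 54; max(0, 63 - 54) = 9.
Total collected = 14 + 2 + 0 + 0 + 9 = 25.

25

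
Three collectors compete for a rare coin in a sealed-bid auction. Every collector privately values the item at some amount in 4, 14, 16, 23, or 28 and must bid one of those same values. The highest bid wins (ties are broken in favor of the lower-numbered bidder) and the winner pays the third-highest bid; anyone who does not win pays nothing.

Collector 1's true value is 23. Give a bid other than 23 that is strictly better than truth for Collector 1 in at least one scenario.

28

Suppose Collector 2 bids 4 and Collector 3 bids 28.
Bid 23: loses, pays 0, utility 0.
Bid 28: wins, pays 4, utility 23 - 4 = 19.
So bidding 28 beats truth here (19 > 0).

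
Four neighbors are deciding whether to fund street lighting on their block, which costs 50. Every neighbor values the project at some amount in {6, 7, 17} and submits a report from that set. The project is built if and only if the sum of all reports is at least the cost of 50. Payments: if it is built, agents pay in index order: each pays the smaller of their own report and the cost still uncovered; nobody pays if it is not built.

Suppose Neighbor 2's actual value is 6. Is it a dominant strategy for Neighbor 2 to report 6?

Yes

Check each profile of the others' reports and compare truth against every alternative report.
Others report (17, 17, 17): truth gives 0, best alternative gives -1.
Others report (6, 6, 6): truth gives 0, best alternative gives 0.
Others report (6, 6, 7): truth gives 0, best alternative gives 0.
Others report (6, 6, 17): truth gives 0, best alternative gives 0.
Others report (6, 7, 6): truth gives 0, best alternative gives 0.
Others report (6, 7, 7): truth gives 0, best alternative gives 0.
(Remaining 21 profiles checked similarly; truth is weakly best in each.)
In every case the truthful report is at least as good as any alternative, so it is a dominant strategy.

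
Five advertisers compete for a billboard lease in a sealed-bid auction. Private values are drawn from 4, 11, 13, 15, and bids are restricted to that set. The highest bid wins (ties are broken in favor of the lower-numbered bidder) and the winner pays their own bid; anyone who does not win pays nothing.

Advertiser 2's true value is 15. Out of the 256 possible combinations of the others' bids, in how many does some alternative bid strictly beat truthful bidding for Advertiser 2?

Others bid (4, 4, 4, 4): truth gives 0; bid 11 gives 4 > 0. Violating.
Others bid (4, 4, 4, 11): truth gives 0; bid 11 gives 4 > 0. Violating.
Others bid (4, 4, 4, 13): truth gives 0; bid 13 gives 2 > 0. Violating.
Others bid (4, 4, 11, 4): truth gives 0; bid 11 gives 4 > 0. Violating.
Others bid (4, 4, 4, 15): truth gives 0; no alternative beats it.
Others bid (4, 4, 11, 15): truth gives 0; no alternative beats it.
(Checking all 256 profiles: 54 have a profitable deviation, 202 do not.)

54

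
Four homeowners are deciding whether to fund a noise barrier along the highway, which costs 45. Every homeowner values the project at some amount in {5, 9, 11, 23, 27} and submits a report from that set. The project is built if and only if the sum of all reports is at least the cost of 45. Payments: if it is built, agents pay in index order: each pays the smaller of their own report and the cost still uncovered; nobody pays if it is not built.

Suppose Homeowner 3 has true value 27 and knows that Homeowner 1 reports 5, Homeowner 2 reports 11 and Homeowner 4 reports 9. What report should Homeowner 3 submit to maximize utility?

23

Report 5: project not built, utility 0.
Report 9: project not built, utility 0.
Report 11: project not built, utility 0.
Report 23: project built, pays 23, utility 27 - 23 = 4.
Report 27: project built, pays 27, utility 27 - 27 = 0.
The best choice is 23 with utility 4.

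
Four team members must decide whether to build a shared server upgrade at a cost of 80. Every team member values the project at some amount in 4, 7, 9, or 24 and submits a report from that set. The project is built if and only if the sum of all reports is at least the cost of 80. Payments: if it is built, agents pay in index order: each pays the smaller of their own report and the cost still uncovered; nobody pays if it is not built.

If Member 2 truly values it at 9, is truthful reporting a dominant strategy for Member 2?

Yes

Check each profile of the others' reports and compare truth against every alternative report.
Others report (4, 4, 4): truth gives 0, best alternative gives 0.
Others report (4, 4, 7): truth gives 0, best alternative gives 0.
Others report (4, 4, 9): truth gives 0, best alternative gives 0.
Others report (4, 4, 24): truth gives 0, best alternative gives 0.
Others report (4, 7, 4): truth gives 0, best alternative gives 0.
Others report (4, 7, 7): truth gives 0, best alternative gives 0.
(Remaining 58 profiles checked similarly; truth is weakly best in each.)
In every case the truthful report is at least as good as any alternative, so it is a dominant strategy.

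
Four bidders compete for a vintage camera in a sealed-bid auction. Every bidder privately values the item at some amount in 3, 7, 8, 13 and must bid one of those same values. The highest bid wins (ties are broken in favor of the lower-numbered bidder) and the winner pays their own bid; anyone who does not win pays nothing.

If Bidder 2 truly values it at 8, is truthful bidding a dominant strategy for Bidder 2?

No

Consider the case where Bidder 1 bids 3, Bidder 3 bids 3 and Bidder 4 bids 3.
Truthful bid 8: wins, pays 8, utility 8 - 8 = 0.
Bid 7 instead: wins, pays 7, utility 8 - 7 = 1.
Since 1 > 0, bidding 7 is strictly better here, so truthful bidding is not dominant.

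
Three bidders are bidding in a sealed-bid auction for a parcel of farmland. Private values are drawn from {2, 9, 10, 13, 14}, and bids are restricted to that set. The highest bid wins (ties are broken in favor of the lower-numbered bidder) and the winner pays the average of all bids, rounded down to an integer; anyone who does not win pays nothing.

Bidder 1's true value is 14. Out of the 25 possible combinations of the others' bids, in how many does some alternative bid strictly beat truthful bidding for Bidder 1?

Others bid (2, 2): truth gives 8; bid 2 gives 12 > 8. Violating.
Others bid (2, 9): truth gives 6; bid 9 gives 8 > 6. Violating.
Others bid (2, 10): truth gives 6; bid 10 gives 7 > 6. Violating.
Others bid (9, 2): truth gives 6; bid 9 gives 8 > 6. Violating.
Others bid (2, 13): truth gives 5; no alternative beats it.
Others bid (2, 14): truth gives 4; no alternative beats it.
(Checking all 25 profiles: 11 have a profitable deviation, 14 do not.)

11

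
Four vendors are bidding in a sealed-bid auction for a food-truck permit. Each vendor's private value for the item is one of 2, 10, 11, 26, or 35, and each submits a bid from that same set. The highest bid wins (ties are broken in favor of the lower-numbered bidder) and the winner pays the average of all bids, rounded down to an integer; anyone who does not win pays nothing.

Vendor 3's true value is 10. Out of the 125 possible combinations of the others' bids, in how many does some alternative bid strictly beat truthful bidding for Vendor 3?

8

Others bid (2, 2, 11): truth gives 0; bid 11 gives 4 > 0. Violating.
Others bid (2, 10, 2): truth gives 0; bid 11 gives 4 > 0. Violating.
Others bid (2, 10, 10): truth gives 0; bid 11 gives 2 > 0. Violating.
Others bid (2, 10, 11): truth gives 0; bid 11 gives 2 > 0. Violating.
Others bid (2, 2, 2): truth gives 6; no alternative beats it.
Others bid (2, 2, 10): truth gives 4; no alternative beats it.
(Checking all 125 profiles: 8 have a profitable deviation, 117 do not.)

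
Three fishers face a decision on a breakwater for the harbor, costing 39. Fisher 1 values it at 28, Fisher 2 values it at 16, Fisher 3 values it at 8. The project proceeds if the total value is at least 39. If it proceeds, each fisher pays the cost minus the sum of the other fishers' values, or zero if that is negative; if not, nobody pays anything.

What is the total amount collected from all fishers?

Total value 52 ≥ cost 39, so it is built.
Fisher 1: others sum to 24; max(0, 39 - 24) = 15.
Fisher 2: others sum to 36; max(0, 39 - 36) = 3.
Fisher 3: others sum to 44; max(0, 39 - 44) = 0.
Total collected = 15 + 3 + 0 = 18.

18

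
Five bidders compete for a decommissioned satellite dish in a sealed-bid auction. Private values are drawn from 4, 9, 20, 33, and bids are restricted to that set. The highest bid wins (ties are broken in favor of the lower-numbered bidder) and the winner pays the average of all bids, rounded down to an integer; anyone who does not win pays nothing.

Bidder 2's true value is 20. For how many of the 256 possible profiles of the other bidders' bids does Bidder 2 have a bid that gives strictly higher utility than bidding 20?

Others bid (4, 4, 4, 4): truth gives 13; bid 9 gives 15 > 13. Violating.
Others bid (4, 4, 4, 9): truth gives 12; bid 9 gives 14 > 12. Violating.
Others bid (4, 4, 4, 33): truth gives 0; bid 33 gives 5 > 0. Violating.
Others bid (4, 4, 9, 4): truth gives 12; bid 9 gives 14 > 12. Violating.
Others bid (4, 4, 4, 20): truth gives 10; no alternative beats it.
Others bid (4, 4, 9, 20): truth gives 9; no alternative beats it.
(Checking all 256 profiles: 82 have a profitable deviation, 174 do not.)

82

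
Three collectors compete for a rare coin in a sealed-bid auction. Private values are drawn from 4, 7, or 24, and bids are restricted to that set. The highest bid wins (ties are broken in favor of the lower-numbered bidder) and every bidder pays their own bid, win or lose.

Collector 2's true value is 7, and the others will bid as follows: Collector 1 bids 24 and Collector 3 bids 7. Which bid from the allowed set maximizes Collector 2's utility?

Bid 4: loses but pays 4, utility -4.
Bid 7: loses but pays 7, utility -7.
Bid 24: loses but pays 24, utility -24.
The best choice is 4 with utility -4.

4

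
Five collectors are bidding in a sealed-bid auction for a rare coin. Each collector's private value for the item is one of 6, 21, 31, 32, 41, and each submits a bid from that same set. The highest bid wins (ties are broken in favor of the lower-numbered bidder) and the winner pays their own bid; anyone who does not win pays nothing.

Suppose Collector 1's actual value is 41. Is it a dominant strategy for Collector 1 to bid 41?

Consider the case where Collector 2 bids 6, Collector 3 bids 6, Collector 4 bids 6 and Collector 5 bids 6.
Truthful bid 41: wins, pays 41, utility 41 - 41 = 0.
Bid 6 instead: wins, pays 6, utility 41 - 6 = 35.
Since 35 > 0, bidding 6 is strictly better here, so truthful bidding is not dominant.

No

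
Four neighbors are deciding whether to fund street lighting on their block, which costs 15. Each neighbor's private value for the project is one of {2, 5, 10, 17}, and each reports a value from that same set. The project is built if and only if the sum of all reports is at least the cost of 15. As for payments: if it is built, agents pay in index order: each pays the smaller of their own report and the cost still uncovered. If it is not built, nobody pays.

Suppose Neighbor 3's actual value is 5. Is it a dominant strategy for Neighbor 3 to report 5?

No

Consider the case where Neighbor 1 reports 2, Neighbor 2 reports 2 and Neighbor 4 reports 10.
Truthful report 5: project built, pays 5, utility 5 - 5 = 0.
Report 2 instead: project built, pays 2, utility 5 - 2 = 3.
Since 3 > 0, reporting 2 is strictly better here, so truthful reporting is not dominant.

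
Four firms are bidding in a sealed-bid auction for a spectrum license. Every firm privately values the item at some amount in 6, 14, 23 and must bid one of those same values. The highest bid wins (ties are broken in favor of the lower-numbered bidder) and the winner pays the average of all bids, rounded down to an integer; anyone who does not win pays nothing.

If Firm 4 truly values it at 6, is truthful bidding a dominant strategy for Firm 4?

Check each profile of the others' bids and compare truth against every alternative bid.
Others bid (6, 6, 6): truth gives 0, best alternative gives -2.
Others bid (6, 6, 14): truth gives 0, best alternative gives 0.
Others bid (6, 6, 23): truth gives 0, best alternative gives 0.
Others bid (6, 14, 6): truth gives 0, best alternative gives 0.
Others bid (6, 14, 14): truth gives 0, best alternative gives 0.
Others bid (6, 14, 23): truth gives 0, best alternative gives 0.
(Remaining 21 profiles checked similarly; truth is weakly best in each.)
In every case the truthful bid is at least as good as any alternative, so it is a dominant strategy.

Yes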